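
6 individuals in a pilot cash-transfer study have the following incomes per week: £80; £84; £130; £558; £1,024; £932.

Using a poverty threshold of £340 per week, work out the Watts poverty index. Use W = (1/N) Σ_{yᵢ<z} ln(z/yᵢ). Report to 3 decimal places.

Below z: £80, £84, £130 (q = 3 of N = 6).
ln(z/y) terms: ln(340/80) = 1.4469; ln(340/84) = 1.3981; ln(340/130) = 0.9614.
W = 3.806459 / 6 = 0.634.

0.634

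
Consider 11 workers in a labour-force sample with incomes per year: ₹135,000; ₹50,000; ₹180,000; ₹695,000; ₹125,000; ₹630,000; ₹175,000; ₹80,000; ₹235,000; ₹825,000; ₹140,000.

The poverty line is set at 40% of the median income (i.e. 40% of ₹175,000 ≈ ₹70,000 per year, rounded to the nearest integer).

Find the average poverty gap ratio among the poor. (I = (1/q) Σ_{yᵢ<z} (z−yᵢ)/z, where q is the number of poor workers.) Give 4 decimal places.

0.2857

Incomes under z: ₹50,000 (q = 1 of N = 11).
Relative gaps: 0.2857; sum = 0.285714.
The income-gap ratio divides by q (the poor only): 0.285714 / 1 = 0.2857.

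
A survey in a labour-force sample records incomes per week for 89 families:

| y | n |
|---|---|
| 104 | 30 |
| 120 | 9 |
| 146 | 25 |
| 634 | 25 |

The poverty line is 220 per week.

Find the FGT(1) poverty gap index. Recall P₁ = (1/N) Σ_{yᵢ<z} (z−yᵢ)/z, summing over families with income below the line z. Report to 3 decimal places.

Incomes under z: 30×104, 9×120, 25×146 (q = 64 of N = 89).
Shortfall ratios: (220−104)/220 = 0.5273 (×30); (220−120)/220 = 0.4545 (×9); (220−146)/220 = 0.3364 (×25).
Σ = 28.318182. Dividing by the full population N = 89 gives P₁ = 0.318.

0.318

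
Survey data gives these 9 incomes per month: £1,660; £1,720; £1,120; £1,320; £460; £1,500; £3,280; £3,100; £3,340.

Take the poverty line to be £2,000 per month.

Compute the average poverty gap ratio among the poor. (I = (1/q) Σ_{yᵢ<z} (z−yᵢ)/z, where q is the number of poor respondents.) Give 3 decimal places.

0.352

Poor units: £460, £1,120, £1,320, £1,500, £1,660, £1,720 (q = 6 of N = 9).
Shortfall ratios (z−y)/z: 0.7700, 0.4400, 0.3400, 0.2500, 0.1700, 0.1400; sum = 2.110000.
The income-gap ratio divides by q (the poor only): 2.110000 / 6 = 0.352.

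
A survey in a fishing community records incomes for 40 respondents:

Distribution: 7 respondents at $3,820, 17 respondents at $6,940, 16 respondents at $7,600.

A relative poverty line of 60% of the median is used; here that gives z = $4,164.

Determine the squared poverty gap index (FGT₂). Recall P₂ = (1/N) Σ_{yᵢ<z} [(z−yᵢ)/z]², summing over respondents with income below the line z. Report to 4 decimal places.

0.0012

Incomes under z: 7×$3,820 (q = 7 of N = 40).
Gap ratios (z−y)/z: (4164−3820)/4164 = 0.0826 (×7).
Squared: 0.0068 (×7).
Sum = 0.047774; P₂ = 0.047774 / 40 = 0.0012.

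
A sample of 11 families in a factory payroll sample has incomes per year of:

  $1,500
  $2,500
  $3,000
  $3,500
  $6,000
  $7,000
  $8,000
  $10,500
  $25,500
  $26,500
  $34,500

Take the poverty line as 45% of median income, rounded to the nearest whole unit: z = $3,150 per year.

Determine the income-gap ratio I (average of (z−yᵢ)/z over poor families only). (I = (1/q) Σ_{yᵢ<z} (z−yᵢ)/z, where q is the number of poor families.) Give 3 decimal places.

0.259

Incomes under z: $1,500, $2,500, $3,000 (q = 3 of N = 11).
Shortfall ratios (z−y)/z: 0.5238, 0.2063, 0.0476; sum = 0.777778.
The income-gap ratio divides by q (the poor only): 0.777778 / 3 = 0.259.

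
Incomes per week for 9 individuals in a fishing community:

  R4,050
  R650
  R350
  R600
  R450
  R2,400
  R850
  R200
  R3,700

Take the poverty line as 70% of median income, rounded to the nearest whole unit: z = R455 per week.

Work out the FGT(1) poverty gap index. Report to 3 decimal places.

Poor units: R200, R350, R450 (q = 3 of N = 9).
Normalized shortfalls: (455−200)/455 = 0.5604; (455−350)/455 = 0.2308; (455−450)/455 = 0.0110.
Σ = 0.802198. Dividing by the full population N = 9 gives P₁ = 0.089.

0.089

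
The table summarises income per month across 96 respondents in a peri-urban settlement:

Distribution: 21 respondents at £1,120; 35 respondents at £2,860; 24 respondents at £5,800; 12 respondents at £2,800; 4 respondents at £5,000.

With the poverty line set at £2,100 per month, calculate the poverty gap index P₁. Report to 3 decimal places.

0.102

Poor units: 21×£1,120 (q = 21 of N = 96).
Shortfall ratios: (2100−1120)/2100 = 0.4667 (×21).
Σ = 9.800000. Dividing by the full population N = 96 gives P₁ = 0.102.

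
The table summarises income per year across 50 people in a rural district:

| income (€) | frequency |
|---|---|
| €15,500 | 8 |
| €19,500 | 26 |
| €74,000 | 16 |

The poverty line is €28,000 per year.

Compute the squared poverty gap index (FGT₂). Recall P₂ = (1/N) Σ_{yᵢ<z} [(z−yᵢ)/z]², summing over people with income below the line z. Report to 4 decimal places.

Poor units: 8×€15,500, 26×€19,500 (q = 34 of N = 50).
Gap ratios (z−y)/z: (28000−15500)/28000 = 0.4464 (×8); (28000−19500)/28000 = 0.3036 (×26).
Squared: 0.1993 (×8); 0.0922 (×26).
Sum = 3.990434; P₂ = 3.990434 / 50 = 0.0798.

0.0798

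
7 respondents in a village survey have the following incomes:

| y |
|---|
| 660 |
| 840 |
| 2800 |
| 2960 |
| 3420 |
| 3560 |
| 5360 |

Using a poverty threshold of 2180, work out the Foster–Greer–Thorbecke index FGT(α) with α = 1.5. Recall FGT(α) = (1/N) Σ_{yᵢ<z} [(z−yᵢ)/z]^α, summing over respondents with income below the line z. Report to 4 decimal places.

Below z: 660, 840 (q = 2 of N = 7).
Normalized shortfalls: (2180−660)/2180 = 0.6972; (2180−840)/2180 = 0.6147.
Raised to α = 1.5: 0.58221; 0.48192.
Sum = 1.064129; FGT(1.5) = 1.064129 / 7 = 0.1520.

0.1520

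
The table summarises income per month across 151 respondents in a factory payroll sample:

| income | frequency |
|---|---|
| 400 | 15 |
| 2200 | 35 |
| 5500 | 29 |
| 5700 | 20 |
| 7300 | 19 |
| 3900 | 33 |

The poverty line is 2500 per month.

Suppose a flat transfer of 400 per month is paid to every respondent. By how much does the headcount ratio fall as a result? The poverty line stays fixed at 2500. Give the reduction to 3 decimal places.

0.232

Before: below the line — 15×400, 35×2200; headcount ratio = 0.33113.
After the 400 transfer: below the line — 15×800; headcount ratio = 0.09934.
Reduction = 0.33113 − 0.09934 = 0.232.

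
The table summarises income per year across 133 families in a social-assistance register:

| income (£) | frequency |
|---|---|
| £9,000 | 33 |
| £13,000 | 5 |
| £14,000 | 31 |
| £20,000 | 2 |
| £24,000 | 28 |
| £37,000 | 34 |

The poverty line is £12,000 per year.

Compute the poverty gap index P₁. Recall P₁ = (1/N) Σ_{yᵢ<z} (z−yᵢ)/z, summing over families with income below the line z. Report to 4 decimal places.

Below z: 33×£9,000 (q = 33 of N = 133).
Shortfall ratios: (12000−9000)/12000 = 0.2500 (×33).
Σ = 8.250000. Dividing by the full population N = 133 gives P₁ = 0.0620.

0.0620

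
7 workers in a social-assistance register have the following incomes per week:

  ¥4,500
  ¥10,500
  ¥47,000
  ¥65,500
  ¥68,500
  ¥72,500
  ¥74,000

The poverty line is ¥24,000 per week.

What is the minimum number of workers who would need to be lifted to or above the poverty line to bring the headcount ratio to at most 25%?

1

2 of the 7 workers are poor, so H = 2/7 = 0.286.
A headcount ratio of at most 25% allows at most ⌊0.25 × 7⌋ = 1 poor workers.
So at least 2 − 1 = 1 must be lifted.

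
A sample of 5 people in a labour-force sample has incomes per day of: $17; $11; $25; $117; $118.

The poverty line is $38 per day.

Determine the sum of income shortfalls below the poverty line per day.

Below z: $11, $17, $25 (q = 3 of N = 5).
Individual gaps: 38−11 = 27; 38−17 = 21; 38−25 = 13.
Aggregate gap = $61.

$61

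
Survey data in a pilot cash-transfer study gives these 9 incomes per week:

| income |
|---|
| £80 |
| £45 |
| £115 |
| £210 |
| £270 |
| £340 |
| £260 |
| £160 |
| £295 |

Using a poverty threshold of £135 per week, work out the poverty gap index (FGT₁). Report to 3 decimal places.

Incomes under z: £45, £80, £115 (q = 3 of N = 9).
Shortfall ratios: (135−45)/135 = 0.6667; (135−80)/135 = 0.4074; (135−115)/135 = 0.1481.
Σ = 1.222222. Dividing by the full population N = 9 gives P₁ = 0.136.

0.136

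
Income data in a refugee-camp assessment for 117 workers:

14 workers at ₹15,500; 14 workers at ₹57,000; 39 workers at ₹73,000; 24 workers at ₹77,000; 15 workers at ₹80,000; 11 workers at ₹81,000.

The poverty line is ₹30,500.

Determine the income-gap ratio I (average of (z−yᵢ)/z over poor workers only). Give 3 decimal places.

Poor units: 14×₹15,500 (q = 14 of N = 117).
Shortfall ratios (z−y)/z: 0.4918 (×14); sum = 6.885246.
I averages over the q = 14 poor units only: 6.885246 / 14 = 0.492.

0.492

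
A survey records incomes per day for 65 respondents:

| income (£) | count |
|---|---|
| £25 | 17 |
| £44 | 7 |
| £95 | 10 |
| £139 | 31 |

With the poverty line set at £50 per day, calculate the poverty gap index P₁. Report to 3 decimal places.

Poor units: 17×£25, 7×£44 (q = 24 of N = 65).
Shortfall ratios: (50−25)/50 = 0.5000 (×17); (50−44)/50 = 0.1200 (×7).
Σ = 9.340000. Dividing by the full population N = 65 gives P₁ = 0.144.

0.144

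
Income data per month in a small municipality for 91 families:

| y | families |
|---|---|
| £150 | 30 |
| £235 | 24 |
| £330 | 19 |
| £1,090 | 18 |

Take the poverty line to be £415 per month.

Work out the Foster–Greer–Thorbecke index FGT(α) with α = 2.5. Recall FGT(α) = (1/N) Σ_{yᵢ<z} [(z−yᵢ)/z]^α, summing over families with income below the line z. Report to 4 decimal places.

0.1441

Poor units: 30×£150, 24×£235, 19×£330 (q = 73 of N = 91).
Normalized shortfalls: (415−150)/415 = 0.6386 (×30); (415−235)/415 = 0.4337 (×24); (415−330)/415 = 0.2048 (×19).
Raised to α = 2.5: 0.32583 (×30); 0.12390 (×24); 0.01899 (×19).
Sum = 13.109234; FGT(2.5) = 13.109234 / 91 = 0.1441.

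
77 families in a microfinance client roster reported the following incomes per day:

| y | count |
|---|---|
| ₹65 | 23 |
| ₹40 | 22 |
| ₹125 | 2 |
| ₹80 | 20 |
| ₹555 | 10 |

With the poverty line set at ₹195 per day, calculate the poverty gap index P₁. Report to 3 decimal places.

Incomes under z: 22×₹40, 23×₹65, 20×₹80, 2×₹125 (q = 67 of N = 77).
Gap ratios (z−y)/z: (195−40)/195 = 0.7949 (×22); (195−65)/195 = 0.6667 (×23); (195−80)/195 = 0.5897 (×20); (195−125)/195 = 0.3590 (×2).
Sum of shortfalls = 45.333333; P₁ averages over all N: 45.333333 / 77 = 0.589.

0.589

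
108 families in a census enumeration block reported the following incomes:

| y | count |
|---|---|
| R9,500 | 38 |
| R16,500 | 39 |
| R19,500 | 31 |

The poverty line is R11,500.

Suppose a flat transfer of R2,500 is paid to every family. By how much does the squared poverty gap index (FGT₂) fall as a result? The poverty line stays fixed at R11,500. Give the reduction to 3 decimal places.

0.011

Before: below the line — 38×R9,500; squared poverty gap index (FGT₂) = 0.01064.
After the R2,500 transfer: below the line — none; squared poverty gap index (FGT₂) = 0.00000.
Reduction = 0.01064 − 0.00000 = 0.011.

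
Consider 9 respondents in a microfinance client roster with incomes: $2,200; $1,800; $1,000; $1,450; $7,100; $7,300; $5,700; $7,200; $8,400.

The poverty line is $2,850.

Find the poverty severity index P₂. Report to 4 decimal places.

0.0945

Poor units: $1,000, $1,450, $1,800, $2,200 (q = 4 of N = 9).
Relative gaps: (2850−1000)/2850 = 0.6491; (2850−1450)/2850 = 0.4912; (2850−1800)/2850 = 0.3684; (2850−2200)/2850 = 0.2281.
Squared: 0.4214; 0.2413; 0.1357; 0.0520.
Sum = 0.850416; P₂ = 0.850416 / 9 = 0.0945.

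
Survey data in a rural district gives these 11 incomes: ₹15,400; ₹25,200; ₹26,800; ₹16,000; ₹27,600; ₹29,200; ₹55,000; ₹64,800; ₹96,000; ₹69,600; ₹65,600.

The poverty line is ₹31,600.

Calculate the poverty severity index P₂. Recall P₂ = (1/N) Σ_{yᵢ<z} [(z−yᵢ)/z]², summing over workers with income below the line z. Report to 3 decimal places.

0.054

Poor units: ₹15,400, ₹16,000, ₹25,200, ₹26,800, ₹27,600, ₹29,200 (q = 6 of N = 11).
Normalized shortfalls: (31600−15400)/31600 = 0.5127; (31600−16000)/31600 = 0.4937; (31600−25200)/31600 = 0.2025; (31600−26800)/31600 = 0.1519; (31600−27600)/31600 = 0.1266; (31600−29200)/31600 = 0.0759.
Squared: 0.2628; 0.2437; 0.0410; 0.0231; 0.0160; 0.0058.
Sum = 0.592413; P₂ = 0.592413 / 11 = 0.054.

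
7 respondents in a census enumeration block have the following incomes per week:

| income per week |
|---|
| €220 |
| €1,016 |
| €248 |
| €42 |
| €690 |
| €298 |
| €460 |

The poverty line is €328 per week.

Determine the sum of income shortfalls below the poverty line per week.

Below z: €42, €220, €248, €298 (q = 4 of N = 7).
Individual gaps: 328−42 = 286; 328−220 = 108; 328−248 = 80; 328−298 = 30.
Aggregate gap = €504.

€504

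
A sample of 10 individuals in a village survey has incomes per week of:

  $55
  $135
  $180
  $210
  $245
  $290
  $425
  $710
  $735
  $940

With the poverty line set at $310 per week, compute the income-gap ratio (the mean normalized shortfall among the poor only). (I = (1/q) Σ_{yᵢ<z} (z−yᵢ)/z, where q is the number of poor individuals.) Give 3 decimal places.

0.401

Poor units: $55, $135, $180, $210, $245, $290 (q = 6 of N = 10).
Relative gaps: 0.8226, 0.5645, 0.4194, 0.3226, 0.2097, 0.0645; sum = 2.403226.
The income-gap ratio divides by q (the poor only): 2.403226 / 6 = 0.401.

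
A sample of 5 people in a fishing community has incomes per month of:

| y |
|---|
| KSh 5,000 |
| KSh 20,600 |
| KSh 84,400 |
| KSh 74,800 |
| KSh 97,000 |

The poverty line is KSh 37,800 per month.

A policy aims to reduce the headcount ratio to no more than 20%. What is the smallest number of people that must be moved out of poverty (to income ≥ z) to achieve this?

1

Currently q = 2 of N = 5 are below the line (H = 0.400).
A headcount ratio of at most 20% allows at most ⌊0.20 × 5⌋ = 1 poor people.
So at least 2 − 1 = 1 must be lifted.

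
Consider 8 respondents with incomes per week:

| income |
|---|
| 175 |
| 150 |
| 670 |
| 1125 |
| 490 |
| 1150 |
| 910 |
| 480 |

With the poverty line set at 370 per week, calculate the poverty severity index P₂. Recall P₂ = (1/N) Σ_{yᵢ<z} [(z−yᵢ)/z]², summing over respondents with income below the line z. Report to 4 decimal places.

0.0789

Below the line: 150, 175 (q = 2 of N = 8).
Normalized shortfalls: (370−150)/370 = 0.5946; (370−175)/370 = 0.5270.
Squared: 0.3535; 0.2778.
Sum = 0.631300; P₂ = 0.631300 / 8 = 0.0789.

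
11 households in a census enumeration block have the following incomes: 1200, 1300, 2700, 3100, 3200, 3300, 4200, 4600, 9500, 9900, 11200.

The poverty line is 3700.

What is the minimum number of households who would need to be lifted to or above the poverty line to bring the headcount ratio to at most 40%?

2

6 of the 11 households are poor, so H = 6/11 = 0.545.
A headcount ratio of at most 40% allows at most ⌊0.40 × 11⌋ = 4 poor households.
So at least 6 − 4 = 2 must be lifted.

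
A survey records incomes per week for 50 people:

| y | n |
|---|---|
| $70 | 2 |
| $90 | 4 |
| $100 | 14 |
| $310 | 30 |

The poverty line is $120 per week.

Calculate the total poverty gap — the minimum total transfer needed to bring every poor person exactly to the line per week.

$500

Below the line: 2×$70, 4×$90, 14×$100 (q = 20 of N = 50).
Individual gaps: 2×(120−70) = 100; 4×(120−90) = 120; 14×(120−100) = 280.
Aggregate gap = $500.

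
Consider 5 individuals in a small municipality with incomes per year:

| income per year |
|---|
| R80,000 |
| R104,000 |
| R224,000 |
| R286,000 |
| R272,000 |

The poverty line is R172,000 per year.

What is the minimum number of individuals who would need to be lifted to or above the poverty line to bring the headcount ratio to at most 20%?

1

Currently q = 2 of N = 5 are below the line (H = 0.400).
A headcount ratio of at most 20% allows at most ⌊0.20 × 5⌋ = 1 poor individuals.
So at least 2 − 1 = 1 must be lifted.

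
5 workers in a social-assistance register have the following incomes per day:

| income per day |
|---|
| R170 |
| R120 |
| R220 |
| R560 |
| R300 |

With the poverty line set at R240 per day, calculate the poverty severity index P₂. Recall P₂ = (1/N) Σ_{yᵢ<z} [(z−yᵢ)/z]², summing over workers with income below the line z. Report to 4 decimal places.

Poor units: R120, R170, R220 (q = 3 of N = 5).
Shortfall ratios: (240−120)/240 = 0.5000; (240−170)/240 = 0.2917; (240−220)/240 = 0.0833.
Squared: 0.2500; 0.0851; 0.0069.
Sum = 0.342014; P₂ = 0.342014 / 5 = 0.0684.

0.0684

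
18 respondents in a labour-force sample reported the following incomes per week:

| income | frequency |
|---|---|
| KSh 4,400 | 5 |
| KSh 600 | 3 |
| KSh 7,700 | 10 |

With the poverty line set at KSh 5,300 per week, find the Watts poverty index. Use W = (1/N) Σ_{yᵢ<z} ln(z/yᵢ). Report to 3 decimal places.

Incomes under z: 3×KSh 600, 5×KSh 4,400 (q = 8 of N = 18).
Log shortfalls: ln(5300/600) = 2.1785 (×3); ln(5300/4400) = 0.1861 (×5).
W = 7.466109 / 18 = 0.415.

0.415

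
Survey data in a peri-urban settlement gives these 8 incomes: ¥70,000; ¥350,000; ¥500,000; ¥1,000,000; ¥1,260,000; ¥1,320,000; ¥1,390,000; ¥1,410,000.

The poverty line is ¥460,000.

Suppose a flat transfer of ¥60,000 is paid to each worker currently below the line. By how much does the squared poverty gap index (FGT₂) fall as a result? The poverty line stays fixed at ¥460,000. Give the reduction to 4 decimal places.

0.0312

Before: below the line — ¥70,000, ¥350,000; squared poverty gap index (FGT₂) = 0.096999.
After the ¥60,000 transfer: below the line — ¥130,000, ¥410,000; squared poverty gap index (FGT₂) = 0.065808.
Reduction = 0.096999 − 0.065808 = 0.0312.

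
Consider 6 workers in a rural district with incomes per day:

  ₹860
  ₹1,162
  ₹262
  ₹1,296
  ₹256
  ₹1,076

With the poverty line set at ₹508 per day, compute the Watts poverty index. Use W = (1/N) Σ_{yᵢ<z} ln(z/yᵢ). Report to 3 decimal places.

Below the line: ₹256, ₹262 (q = 2 of N = 6).
ln(z/y) terms: ln(508/256) = 0.6853; ln(508/262) = 0.6621.
W = 1.347441 / 6 = 0.225.

0.225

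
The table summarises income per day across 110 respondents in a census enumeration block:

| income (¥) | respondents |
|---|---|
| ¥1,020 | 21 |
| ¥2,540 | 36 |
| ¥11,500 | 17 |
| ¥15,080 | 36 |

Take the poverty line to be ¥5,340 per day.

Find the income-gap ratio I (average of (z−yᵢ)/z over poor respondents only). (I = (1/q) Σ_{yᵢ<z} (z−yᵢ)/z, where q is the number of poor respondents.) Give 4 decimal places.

0.6292

Below z: 21×¥1,020, 36×¥2,540 (q = 57 of N = 110).
Shortfall ratios (z−y)/z: 0.8090 (×21), 0.5243 (×36); sum = 35.865169.
The income-gap ratio divides by q (the poor only): 35.865169 / 57 = 0.6292.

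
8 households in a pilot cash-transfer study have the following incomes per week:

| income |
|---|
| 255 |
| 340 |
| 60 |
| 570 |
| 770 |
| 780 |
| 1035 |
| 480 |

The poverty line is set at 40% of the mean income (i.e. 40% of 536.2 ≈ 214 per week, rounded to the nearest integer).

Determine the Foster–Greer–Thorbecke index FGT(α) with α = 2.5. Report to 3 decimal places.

Incomes under z: 60 (q = 1 of N = 8).
Relative gaps: (214−60)/214 = 0.7196.
Raised to α = 2.5: 0.43931.
Sum = 0.439306; FGT(2.5) = 0.439306 / 8 = 0.055.

0.055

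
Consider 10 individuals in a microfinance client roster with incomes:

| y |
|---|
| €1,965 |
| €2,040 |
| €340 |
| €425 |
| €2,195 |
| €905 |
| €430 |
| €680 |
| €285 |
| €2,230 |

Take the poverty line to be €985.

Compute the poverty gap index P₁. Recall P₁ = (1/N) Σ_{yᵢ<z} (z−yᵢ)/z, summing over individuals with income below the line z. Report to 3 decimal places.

0.289

Below the line: €285, €340, €425, €430, €680, €905 (q = 6 of N = 10).
Relative gaps: (985−285)/985 = 0.7107; (985−340)/985 = 0.6548; (985−425)/985 = 0.5685; (985−430)/985 = 0.5635; (985−680)/985 = 0.3096; (985−905)/985 = 0.0812.
Σ = 2.888325. Dividing by the full population N = 10 gives P₁ = 0.289.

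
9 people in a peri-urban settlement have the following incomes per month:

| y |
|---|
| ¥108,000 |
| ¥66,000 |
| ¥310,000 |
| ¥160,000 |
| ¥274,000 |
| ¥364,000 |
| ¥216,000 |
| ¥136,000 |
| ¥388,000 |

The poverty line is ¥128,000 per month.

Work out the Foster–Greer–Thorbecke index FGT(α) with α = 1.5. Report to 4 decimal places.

0.0443

Below z: ¥66,000, ¥108,000 (q = 2 of N = 9).
Gap ratios (z−y)/z: (128000−66000)/128000 = 0.4844; (128000−108000)/128000 = 0.1562.
Raised to α = 1.5: 0.33711; 0.06176.
Sum = 0.398874; FGT(1.5) = 0.398874 / 9 = 0.0443.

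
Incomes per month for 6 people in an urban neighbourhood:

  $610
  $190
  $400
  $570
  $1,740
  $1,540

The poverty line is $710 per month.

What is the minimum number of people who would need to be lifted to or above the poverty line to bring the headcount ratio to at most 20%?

3

Currently q = 4 of N = 6 are below the line (H = 0.667).
A headcount ratio of at most 20% allows at most ⌊0.20 × 6⌋ = 1 poor people.
So at least 4 − 1 = 3 must be lifted.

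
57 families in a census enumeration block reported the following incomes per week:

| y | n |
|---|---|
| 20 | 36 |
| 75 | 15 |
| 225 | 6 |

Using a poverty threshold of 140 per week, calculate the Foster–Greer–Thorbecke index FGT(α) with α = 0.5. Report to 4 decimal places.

Below z: 36×20, 15×75 (q = 51 of N = 57).
Relative gaps: (140−20)/140 = 0.8571 (×36); (140−75)/140 = 0.4643 (×15).
Raised to α = 0.5: 0.92582 (×36); 0.68139 (×15).
Sum = 43.550301; FGT(0.5) = 43.550301 / 57 = 0.7640.

0.7640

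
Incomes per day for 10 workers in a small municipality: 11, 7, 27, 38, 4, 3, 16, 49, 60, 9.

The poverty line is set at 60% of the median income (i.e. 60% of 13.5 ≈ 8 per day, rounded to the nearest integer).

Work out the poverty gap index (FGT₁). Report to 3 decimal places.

Incomes under z: 3, 4, 7 (q = 3 of N = 10).
Normalized shortfalls: (8−3)/8 = 0.6250; (8−4)/8 = 0.5000; (8−7)/8 = 0.1250.
Σ = 1.250000. Dividing by the full population N = 10 gives P₁ = 0.125.

0.125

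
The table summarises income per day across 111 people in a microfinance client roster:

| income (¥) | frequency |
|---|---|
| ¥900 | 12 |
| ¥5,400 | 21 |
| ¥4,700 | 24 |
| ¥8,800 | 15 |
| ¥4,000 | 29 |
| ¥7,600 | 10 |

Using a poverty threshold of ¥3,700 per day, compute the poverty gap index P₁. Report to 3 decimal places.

0.082

Incomes under z: 12×¥900 (q = 12 of N = 111).
Relative gaps: (3700−900)/3700 = 0.7568 (×12).
Sum of shortfalls = 9.081081; P₁ averages over all N: 9.081081 / 111 = 0.082.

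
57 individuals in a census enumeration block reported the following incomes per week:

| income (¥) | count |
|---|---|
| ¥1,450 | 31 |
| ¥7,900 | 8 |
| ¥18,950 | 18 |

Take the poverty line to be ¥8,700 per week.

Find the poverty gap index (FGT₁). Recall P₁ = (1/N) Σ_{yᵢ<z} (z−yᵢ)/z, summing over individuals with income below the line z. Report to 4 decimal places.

Poor units: 31×¥1,450, 8×¥7,900 (q = 39 of N = 57).
Normalized shortfalls: (8700−1450)/8700 = 0.8333 (×31); (8700−7900)/8700 = 0.0920 (×8).
Σ = 26.568966. Dividing by the full population N = 57 gives P₁ = 0.4661.

0.4661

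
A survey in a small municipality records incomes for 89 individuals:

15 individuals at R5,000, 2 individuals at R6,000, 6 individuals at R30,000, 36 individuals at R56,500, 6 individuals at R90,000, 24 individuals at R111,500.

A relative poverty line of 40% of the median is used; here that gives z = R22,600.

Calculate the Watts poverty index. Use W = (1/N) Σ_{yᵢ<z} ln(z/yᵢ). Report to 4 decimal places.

Below the line: 15×R5,000, 2×R6,000 (q = 17 of N = 89).
Log gaps: ln(22600/5000) = 1.5085 (×15); ln(22600/6000) = 1.3262 (×2).
W = 25.280061 / 89 = 0.2840.

0.2840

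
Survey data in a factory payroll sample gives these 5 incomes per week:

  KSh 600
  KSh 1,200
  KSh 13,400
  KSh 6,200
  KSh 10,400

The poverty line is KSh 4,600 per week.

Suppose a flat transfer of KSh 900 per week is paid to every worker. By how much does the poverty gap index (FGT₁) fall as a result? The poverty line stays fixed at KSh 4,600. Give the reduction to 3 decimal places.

Before: below the line — KSh 600, KSh 1,200; poverty gap index (FGT₁) = 0.32174.
After the KSh 900 transfer: below the line — KSh 1,500, KSh 2,100; poverty gap index (FGT₁) = 0.24348.
Reduction = 0.32174 − 0.24348 = 0.078.

0.078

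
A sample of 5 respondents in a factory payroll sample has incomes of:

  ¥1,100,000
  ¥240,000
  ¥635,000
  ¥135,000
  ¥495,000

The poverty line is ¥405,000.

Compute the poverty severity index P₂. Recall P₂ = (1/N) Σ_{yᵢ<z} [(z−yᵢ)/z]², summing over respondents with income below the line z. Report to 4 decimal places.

0.1221

Below the line: ¥135,000, ¥240,000 (q = 2 of N = 5).
Relative gaps: (405000−135000)/405000 = 0.6667; (405000−240000)/405000 = 0.4074.
Squared: 0.4444; 0.1660.
Sum = 0.610425; P₂ = 0.610425 / 5 = 0.1221.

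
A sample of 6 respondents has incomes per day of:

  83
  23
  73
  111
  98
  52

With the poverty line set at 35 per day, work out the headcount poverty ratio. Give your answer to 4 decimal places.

1 of the 6 respondents have income below 35.
H = 1/6 = 0.1667.

0.1667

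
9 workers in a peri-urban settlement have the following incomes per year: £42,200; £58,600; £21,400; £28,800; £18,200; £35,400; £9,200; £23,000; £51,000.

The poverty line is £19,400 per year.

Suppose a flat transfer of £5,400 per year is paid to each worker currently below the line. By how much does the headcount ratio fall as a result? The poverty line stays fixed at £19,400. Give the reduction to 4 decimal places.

0.1111

Before: below the line — £9,200, £18,200; headcount ratio = 0.222222.
After the £5,400 transfer: below the line — £14,600; headcount ratio = 0.111111.
Reduction = 0.222222 − 0.111111 = 0.1111.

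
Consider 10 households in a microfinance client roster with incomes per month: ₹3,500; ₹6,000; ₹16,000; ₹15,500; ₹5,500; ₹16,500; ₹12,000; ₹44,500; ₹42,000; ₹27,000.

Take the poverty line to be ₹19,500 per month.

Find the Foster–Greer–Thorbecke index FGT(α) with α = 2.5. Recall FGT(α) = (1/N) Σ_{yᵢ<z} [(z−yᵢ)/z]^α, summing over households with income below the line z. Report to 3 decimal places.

Below the line: ₹3,500, ₹5,500, ₹6,000, ₹12,000, ₹15,500, ₹16,000, ₹16,500 (q = 7 of N = 10).
Gap ratios (z−y)/z: (19500−3500)/19500 = 0.8205; (19500−5500)/19500 = 0.7179; (19500−6000)/19500 = 0.6923; (19500−12000)/19500 = 0.3846; (19500−15500)/19500 = 0.2051; (19500−16000)/19500 = 0.1795; (19500−16500)/19500 = 0.1538.
Raised to α = 2.5: 0.60984; 0.43675; 0.39879; 0.09174; 0.01906; 0.01365; 0.00928.
Sum = 1.579112; FGT(2.5) = 1.579112 / 10 = 0.158.

0.158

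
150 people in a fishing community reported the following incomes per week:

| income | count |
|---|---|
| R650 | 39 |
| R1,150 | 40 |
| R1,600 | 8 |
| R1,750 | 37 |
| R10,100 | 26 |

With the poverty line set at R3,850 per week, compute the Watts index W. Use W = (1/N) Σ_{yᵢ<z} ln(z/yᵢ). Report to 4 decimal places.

1.0260

Poor units: 39×R650, 40×R1,150, 8×R1,600, 37×R1,750 (q = 124 of N = 150).
Log shortfalls: ln(3850/650) = 1.7789 (×39); ln(3850/1150) = 1.2083 (×40); ln(3850/1600) = 0.8781 (×8); ln(3850/1750) = 0.7885 (×37).
W = 153.905313 / 150 = 1.0260.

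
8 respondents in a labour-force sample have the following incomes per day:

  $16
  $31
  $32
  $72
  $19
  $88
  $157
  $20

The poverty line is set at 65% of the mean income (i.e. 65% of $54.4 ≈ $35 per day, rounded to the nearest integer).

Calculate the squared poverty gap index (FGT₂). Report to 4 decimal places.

0.0885

Poor units: $16, $19, $20, $31, $32 (q = 5 of N = 8).
Shortfall ratios: (35−16)/35 = 0.5429; (35−19)/35 = 0.4571; (35−20)/35 = 0.4286; (35−31)/35 = 0.1143; (35−32)/35 = 0.0857.
Squared: 0.2947; 0.2090; 0.1837; 0.0131; 0.0073.
Sum = 0.707755; P₂ = 0.707755 / 8 = 0.0885.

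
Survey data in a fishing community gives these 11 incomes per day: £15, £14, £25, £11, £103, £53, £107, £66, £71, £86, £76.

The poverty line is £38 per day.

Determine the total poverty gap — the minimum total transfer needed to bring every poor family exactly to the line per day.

£87

Below the line: £11, £14, £15, £25 (q = 4 of N = 11).
Individual gaps: 38−11 = 27; 38−14 = 24; 38−15 = 23; 38−25 = 13.
Aggregate gap = £87.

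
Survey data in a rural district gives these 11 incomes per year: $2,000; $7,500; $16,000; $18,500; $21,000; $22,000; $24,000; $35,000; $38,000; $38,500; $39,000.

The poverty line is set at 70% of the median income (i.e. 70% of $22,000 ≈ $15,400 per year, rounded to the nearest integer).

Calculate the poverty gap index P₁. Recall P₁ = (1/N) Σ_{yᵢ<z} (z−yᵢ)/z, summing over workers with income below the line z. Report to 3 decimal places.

0.126

Incomes under z: $2,000, $7,500 (q = 2 of N = 11).
Shortfall ratios: (15400−2000)/15400 = 0.8701; (15400−7500)/15400 = 0.5130.
Sum of shortfalls = 1.383117; P₁ averages over all N: 1.383117 / 11 = 0.126.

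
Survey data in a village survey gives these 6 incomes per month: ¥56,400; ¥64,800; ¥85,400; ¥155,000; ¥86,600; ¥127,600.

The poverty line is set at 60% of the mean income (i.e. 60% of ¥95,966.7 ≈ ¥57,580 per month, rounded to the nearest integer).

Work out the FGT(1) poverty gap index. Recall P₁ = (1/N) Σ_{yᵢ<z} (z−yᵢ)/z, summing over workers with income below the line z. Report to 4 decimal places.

Incomes under z: ¥56,400 (q = 1 of N = 6).
Gap ratios (z−y)/z: (57580−56400)/57580 = 0.0205.
Σ = 0.020493. Dividing by the full population N = 6 gives P₁ = 0.0034.

0.0034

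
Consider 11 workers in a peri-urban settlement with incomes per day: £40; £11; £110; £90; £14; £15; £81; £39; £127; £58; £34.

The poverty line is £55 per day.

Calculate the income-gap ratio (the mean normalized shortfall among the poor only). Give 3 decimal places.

0.536

Below the line: £11, £14, £15, £34, £39, £40 (q = 6 of N = 11).
Shortfall ratios (z−y)/z: 0.8000, 0.7455, 0.7273, 0.3818, 0.2909, 0.2727; sum = 3.218182.
I averages over the q = 6 poor units only: 3.218182 / 6 = 0.536.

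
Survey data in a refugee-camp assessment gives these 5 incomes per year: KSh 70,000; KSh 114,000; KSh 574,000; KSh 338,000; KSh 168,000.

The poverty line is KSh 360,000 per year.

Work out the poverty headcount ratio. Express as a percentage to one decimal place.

4 of the 5 respondents have income below KSh 360,000.
H = 4/5 = 80.0%.

80.0%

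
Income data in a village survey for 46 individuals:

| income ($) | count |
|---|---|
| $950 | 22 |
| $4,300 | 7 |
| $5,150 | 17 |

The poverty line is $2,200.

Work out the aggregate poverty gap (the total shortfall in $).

Below z: 22×$950 (q = 22 of N = 46).
Individual gaps: 22×(2200−950) = 27500.
Aggregate gap = $27,500.

$27,500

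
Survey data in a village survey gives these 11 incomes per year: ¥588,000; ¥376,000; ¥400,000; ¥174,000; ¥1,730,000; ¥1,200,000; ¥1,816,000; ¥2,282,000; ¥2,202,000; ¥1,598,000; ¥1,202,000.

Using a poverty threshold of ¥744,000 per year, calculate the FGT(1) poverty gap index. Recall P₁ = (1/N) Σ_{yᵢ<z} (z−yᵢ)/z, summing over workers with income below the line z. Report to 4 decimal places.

0.1757

Poor units: ¥174,000, ¥376,000, ¥400,000, ¥588,000 (q = 4 of N = 11).
Normalized shortfalls: (744000−174000)/744000 = 0.7661; (744000−376000)/744000 = 0.4946; (744000−400000)/744000 = 0.4624; (744000−588000)/744000 = 0.2097.
Sum of shortfalls = 1.932796; P₁ averages over all N: 1.932796 / 11 = 0.1757.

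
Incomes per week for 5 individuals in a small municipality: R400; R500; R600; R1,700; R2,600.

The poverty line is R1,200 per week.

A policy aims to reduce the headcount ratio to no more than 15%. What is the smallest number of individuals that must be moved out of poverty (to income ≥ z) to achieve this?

Currently q = 3 of N = 5 are below the line (H = 0.600).
A headcount ratio of at most 15% allows at most ⌊0.15 × 5⌋ = 0 poor individuals.
So at least 3 − 0 = 3 must be lifted.

3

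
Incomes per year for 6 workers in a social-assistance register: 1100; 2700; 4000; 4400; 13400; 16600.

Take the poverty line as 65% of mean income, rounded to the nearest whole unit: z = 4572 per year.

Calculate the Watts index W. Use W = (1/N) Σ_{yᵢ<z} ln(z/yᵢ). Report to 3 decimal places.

0.354

Below z: 1100, 2700, 4000, 4400 (q = 4 of N = 6).
Log gaps: ln(4572/1100) = 1.4246; ln(4572/2700) = 0.5267; ln(4572/4000) = 0.1337; ln(4572/4400) = 0.0383.
W = 2.123342 / 6 = 0.354.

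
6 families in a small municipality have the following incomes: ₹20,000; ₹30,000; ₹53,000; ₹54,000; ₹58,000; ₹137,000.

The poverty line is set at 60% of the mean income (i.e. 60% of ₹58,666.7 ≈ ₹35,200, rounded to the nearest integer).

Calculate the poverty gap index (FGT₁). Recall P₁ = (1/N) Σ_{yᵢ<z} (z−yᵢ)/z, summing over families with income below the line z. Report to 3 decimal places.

Poor units: ₹20,000, ₹30,000 (q = 2 of N = 6).
Normalized shortfalls: (35200−20000)/35200 = 0.4318; (35200−30000)/35200 = 0.1477.
Σ = 0.579545. Dividing by the full population N = 6 gives P₁ = 0.097.

0.097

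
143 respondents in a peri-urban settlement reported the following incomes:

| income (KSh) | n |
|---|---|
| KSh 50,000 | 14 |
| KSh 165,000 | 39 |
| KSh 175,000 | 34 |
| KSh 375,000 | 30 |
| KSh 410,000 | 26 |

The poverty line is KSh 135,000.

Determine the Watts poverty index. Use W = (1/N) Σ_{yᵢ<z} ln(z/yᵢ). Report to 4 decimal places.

0.0972

Incomes under z: 14×KSh 50,000 (q = 14 of N = 143).
Log shortfalls: ln(135000/50000) = 0.9933 (×14).
W = 13.905525 / 143 = 0.0972.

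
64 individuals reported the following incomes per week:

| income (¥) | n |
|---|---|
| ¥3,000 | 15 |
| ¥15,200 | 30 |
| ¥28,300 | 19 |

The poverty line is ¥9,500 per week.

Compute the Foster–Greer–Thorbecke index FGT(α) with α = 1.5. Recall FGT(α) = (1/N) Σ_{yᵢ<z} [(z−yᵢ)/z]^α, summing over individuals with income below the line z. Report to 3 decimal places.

0.133

Poor units: 15×¥3,000 (q = 15 of N = 64).
Gap ratios (z−y)/z: (9500−3000)/9500 = 0.6842 (×15).
Raised to α = 1.5: 0.56596 (×15).
Sum = 8.489378; FGT(1.5) = 8.489378 / 64 = 0.133.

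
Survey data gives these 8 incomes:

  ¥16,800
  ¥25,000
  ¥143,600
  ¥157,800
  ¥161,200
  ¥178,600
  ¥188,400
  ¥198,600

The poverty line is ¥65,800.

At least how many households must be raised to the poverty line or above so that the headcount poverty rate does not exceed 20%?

2 of the 8 households are poor, so H = 2/8 = 0.250.
A headcount ratio of at most 20% allows at most ⌊0.20 × 8⌋ = 1 poor households.
So at least 2 − 1 = 1 must be lifted.

1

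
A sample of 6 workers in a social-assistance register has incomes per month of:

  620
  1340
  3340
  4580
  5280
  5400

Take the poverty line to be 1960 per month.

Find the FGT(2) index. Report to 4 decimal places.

0.0946

Incomes under z: 620, 1340 (q = 2 of N = 6).
Gap ratios (z−y)/z: (1960−620)/1960 = 0.6837; (1960−1340)/1960 = 0.3163.
Squared: 0.4674; 0.1001.
Sum = 0.567472; P₂ = 0.567472 / 6 = 0.0946.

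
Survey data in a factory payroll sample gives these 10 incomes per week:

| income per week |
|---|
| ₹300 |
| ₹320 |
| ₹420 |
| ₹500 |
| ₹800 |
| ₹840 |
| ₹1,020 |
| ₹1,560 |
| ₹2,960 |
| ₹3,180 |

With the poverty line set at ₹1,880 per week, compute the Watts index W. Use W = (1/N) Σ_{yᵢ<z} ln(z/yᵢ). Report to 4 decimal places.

Below the line: ₹300, ₹320, ₹420, ₹500, ₹800, ₹840, ₹1,020, ₹1,560 (q = 8 of N = 10).
Log shortfalls: ln(1880/300) = 1.8352; ln(1880/320) = 1.7707; ln(1880/420) = 1.4988; ln(1880/500) = 1.3244; ln(1880/800) = 0.8544; ln(1880/840) = 0.8056; ln(1880/1020) = 0.6115; ln(1880/1560) = 0.1866.
W = 8.887238 / 10 = 0.8887.

0.8887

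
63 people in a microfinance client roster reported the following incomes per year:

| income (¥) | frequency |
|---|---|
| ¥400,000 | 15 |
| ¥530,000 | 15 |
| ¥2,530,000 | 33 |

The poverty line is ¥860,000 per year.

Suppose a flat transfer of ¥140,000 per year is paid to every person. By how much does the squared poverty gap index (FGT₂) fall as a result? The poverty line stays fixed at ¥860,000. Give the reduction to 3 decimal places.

0.059

Before: below the line — 15×¥400,000, 15×¥530,000; squared poverty gap index (FGT₂) = 0.10318.
After the ¥140,000 transfer: below the line — 15×¥540,000, 15×¥670,000; squared poverty gap index (FGT₂) = 0.04459.
Reduction = 0.10318 − 0.04459 = 0.059.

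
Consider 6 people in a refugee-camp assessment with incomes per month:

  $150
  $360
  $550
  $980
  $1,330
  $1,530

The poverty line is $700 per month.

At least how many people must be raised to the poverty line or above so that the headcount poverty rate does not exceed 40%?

1

3 of the 6 people are poor, so H = 3/6 = 0.500.
A headcount ratio of at most 40% allows at most ⌊0.40 × 6⌋ = 2 poor people.
So at least 3 − 2 = 1 must be lifted.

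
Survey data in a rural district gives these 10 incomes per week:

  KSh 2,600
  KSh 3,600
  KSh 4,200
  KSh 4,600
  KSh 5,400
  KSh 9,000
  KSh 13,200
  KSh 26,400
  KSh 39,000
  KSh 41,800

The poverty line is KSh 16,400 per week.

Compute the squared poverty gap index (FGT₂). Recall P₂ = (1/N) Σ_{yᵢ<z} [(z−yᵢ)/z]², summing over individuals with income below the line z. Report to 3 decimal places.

Below z: KSh 2,600, KSh 3,600, KSh 4,200, KSh 4,600, KSh 5,400, KSh 9,000, KSh 13,200 (q = 7 of N = 10).
Normalized shortfalls: (16400−2600)/16400 = 0.8415; (16400−3600)/16400 = 0.7805; (16400−4200)/16400 = 0.7439; (16400−4600)/16400 = 0.7195; (16400−5400)/16400 = 0.6707; (16400−9000)/16400 = 0.4512; (16400−13200)/16400 = 0.1951.
Squared: 0.7081; 0.6092; 0.5534; 0.5177; 0.4499; 0.2036; 0.0381.
Sum = 3.079863; P₂ = 3.079863 / 10 = 0.308.

0.308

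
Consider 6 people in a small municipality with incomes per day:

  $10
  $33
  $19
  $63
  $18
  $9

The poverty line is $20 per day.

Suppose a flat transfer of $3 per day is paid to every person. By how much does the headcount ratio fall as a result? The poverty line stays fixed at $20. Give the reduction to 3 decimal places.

Before: below the line — $9, $10, $18, $19; headcount ratio = 0.66667.
After the $3 transfer: below the line — $12, $13; headcount ratio = 0.33333.
Reduction = 0.66667 − 0.33333 = 0.333.

0.333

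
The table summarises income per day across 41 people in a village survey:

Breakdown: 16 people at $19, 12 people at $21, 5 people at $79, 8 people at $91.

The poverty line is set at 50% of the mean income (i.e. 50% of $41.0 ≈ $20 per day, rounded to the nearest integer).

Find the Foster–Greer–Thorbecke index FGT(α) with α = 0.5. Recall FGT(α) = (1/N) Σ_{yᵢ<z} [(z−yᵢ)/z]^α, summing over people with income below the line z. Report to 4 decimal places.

Below z: 16×$19 (q = 16 of N = 41).
Normalized shortfalls: (20−19)/20 = 0.0500 (×16).
Raised to α = 0.5: 0.22361 (×16).
Sum = 3.577709; FGT(0.5) = 3.577709 / 41 = 0.0873.

0.0873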